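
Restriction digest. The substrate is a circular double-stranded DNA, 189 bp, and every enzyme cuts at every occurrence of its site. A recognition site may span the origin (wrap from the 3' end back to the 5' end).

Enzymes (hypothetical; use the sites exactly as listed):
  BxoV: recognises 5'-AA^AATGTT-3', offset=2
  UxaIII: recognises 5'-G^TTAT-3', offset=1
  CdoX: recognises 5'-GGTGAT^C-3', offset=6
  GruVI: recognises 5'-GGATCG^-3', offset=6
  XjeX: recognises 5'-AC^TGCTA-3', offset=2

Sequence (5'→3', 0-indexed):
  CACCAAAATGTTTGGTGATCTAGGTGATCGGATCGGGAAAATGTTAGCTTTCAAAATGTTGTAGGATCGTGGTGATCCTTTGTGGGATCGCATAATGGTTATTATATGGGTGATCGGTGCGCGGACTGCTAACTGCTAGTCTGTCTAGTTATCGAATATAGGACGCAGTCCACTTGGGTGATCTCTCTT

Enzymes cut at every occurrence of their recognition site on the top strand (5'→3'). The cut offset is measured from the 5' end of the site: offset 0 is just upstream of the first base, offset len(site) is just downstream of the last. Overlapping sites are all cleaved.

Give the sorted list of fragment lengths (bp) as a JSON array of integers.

[4,7,7,7,8,9,12,13,13,14,15,15,15,16,34]

Scan for sites:
  BxoV (AAAATGTT, off=2): starts [4, 37, 52] → cuts [6, 39, 54]
  UxaIII (GTTAT, off=1): starts [97, 147] → cuts [98, 148]
  CdoX (GGTGATC, off=6): starts [13, 22, 70, 108, 176] → cuts [19, 28, 76, 114, 182]
  GruVI (GGATCG, off=6): starts [29, 63, 84] → cuts [35, 69, 90]
  XjeX (ACTGCTA, off=2): starts [124, 131] → cuts [126, 133]

Pooled cuts: [6, 19, 28, 35, 39, 54, 69, 76, 90, 98, 114, 126, 133, 148, 182]

Fragments:
  6→19: 13 bp
  19→28: 9 bp
  28→35: 7 bp
  35→39: 4 bp
  39→54: 15 bp
  54→69: 15 bp
  69→76: 7 bp
  76→90: 14 bp
  90→98: 8 bp
  98→114: 16 bp
  114→126: 12 bp
  126→133: 7 bp
  133→148: 15 bp
  148→182: 34 bp
  182→6 (wrap): 189-182+6 = 13 bp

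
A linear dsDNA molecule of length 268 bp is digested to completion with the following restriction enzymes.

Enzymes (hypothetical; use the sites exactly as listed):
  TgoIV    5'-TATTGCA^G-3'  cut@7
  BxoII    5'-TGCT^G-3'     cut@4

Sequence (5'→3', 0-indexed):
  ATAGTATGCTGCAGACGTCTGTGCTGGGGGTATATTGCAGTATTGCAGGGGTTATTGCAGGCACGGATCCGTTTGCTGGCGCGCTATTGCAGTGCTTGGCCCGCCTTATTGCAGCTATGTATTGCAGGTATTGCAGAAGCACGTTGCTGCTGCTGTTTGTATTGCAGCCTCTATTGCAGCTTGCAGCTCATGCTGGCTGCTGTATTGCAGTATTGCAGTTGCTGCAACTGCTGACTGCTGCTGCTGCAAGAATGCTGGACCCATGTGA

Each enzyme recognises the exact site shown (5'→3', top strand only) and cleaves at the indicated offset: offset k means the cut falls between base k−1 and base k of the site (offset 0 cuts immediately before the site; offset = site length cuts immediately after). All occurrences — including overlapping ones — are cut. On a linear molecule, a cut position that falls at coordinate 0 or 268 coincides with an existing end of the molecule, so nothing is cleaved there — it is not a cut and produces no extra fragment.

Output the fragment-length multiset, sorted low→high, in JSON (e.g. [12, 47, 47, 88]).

Site scan:
  TgoIV TATTGCAG/7: at [32, 40, 52, 84, 106, 119, 128, 159, 171, 202, 210] ⇒ [39, 47, 59, 91, 113, 126, 135, 166, 178, 209, 217]
  BxoII TGCTG/4: at [6, 21, 73, 144, 147, 150, 190, 197, 219, 228, 235, 238, 241, 252] ⇒ [10, 25, 77, 148, 151, 154, 194, 201, 223, 232, 239, 242, 245, 256]

All cut coordinates (distinct, sorted): [10, 25, 39, 47, 59, 77, 91, 113, 126, 135, 148, 151, 154, 166, 178, 194, 201, 209, 217, 223, 232, 239, 242, 245, 256]

Fragments:
  [0,10): 10 bp
  [10,25): 15 bp
  [25,39): 14 bp
  [39,47): 8 bp
  [47,59): 12 bp
  [59,77): 18 bp
  [77,91): 14 bp
  [91,113): 22 bp
  [113,126): 13 bp
  [126,135): 9 bp
  [135,148): 13 bp
  [148,151): 3 bp
  [151,154): 3 bp
  [154,166): 12 bp
  [166,178): 12 bp
  [178,194): 16 bp
  [194,201): 7 bp
  [201,209): 8 bp
  [209,217): 8 bp
  [217,223): 6 bp
  [223,232): 9 bp
  [232,239): 7 bp
  [239,242): 3 bp
  [242,245): 3 bp
  [245,256): 11 bp
  [256,268): 12 bp

[3,3,3,3,6,7,7,8,8,8,9,9,10,11,12,12,12,12,13,13,14,14,15,16,18,22]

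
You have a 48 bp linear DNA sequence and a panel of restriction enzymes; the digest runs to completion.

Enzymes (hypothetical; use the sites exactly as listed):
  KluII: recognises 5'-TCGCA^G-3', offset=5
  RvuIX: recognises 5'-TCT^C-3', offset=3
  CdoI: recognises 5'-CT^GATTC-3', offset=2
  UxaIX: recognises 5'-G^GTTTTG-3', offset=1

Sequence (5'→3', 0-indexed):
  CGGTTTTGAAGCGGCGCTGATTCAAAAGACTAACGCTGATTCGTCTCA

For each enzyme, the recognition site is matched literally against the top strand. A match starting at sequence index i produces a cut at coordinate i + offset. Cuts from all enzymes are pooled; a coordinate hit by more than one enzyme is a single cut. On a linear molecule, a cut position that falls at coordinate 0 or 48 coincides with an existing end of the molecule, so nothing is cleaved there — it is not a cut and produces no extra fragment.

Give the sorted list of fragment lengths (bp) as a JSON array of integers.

[2,2,9,16,19]

Per-enzyme occurrences:
  KluII (TCGCAG, off=5): no sites
  RvuIX (TCTC, off=3): starts [43] → cuts [46]
  CdoI (CTGATTC, off=2): starts [16, 35] → cuts [18, 37]
  UxaIX (GGTTTTG, off=1): starts [1] → cuts [2]

All cut coordinates (distinct, sorted): [2, 18, 37, 46]

Fragment lengths:
  [0,2): 2 bp
  [2,18): 16 bp
  [18,37): 19 bp
  [37,46): 9 bp
  [46,48): 2 bp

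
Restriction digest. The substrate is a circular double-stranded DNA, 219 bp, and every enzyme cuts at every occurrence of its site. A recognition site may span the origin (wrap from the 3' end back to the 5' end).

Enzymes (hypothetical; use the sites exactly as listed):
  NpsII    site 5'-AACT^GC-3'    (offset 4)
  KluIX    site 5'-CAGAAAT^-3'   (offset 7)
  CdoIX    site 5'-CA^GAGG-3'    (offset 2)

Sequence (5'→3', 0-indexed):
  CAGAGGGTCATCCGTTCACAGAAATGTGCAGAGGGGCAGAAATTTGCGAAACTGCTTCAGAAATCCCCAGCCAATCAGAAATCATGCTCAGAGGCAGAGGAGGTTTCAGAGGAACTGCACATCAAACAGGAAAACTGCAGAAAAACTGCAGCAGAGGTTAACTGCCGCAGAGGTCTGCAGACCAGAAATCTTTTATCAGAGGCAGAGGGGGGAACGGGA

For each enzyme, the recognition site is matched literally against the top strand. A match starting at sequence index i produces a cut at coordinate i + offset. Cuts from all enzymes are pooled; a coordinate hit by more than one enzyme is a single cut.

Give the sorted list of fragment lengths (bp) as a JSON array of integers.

Site scan:
  NpsII AACTGC/4: at [49, 112, 132, 143, 159] ⇒ [53, 116, 136, 147, 163]
  KluIX CAGAAAT/7: at [18, 36, 57, 75, 182] ⇒ [25, 43, 64, 82, 189]
  CdoIX CAGAGG/2: at [0, 28, 88, 94, 106, 151, 167, 196, 202] ⇒ [2, 30, 90, 96, 108, 153, 169, 198, 204]

All cut coordinates (distinct, sorted): [2, 25, 30, 43, 53, 64, 82, 90, 96, 108, 116, 136, 147, 153, 163, 169, 189, 198, 204]

Fragment lengths:
  2→25: 23 bp
  25→30: 5 bp
  30→43: 13 bp
  43→53: 10 bp
  53→64: 11 bp
  64→82: 18 bp
  82→90: 8 bp
  90→96: 6 bp
  96→108: 12 bp
  108→116: 8 bp
  116→136: 20 bp
  136→147: 11 bp
  147→153: 6 bp
  153→163: 10 bp
  163→169: 6 bp
  169→189: 20 bp
  189→198: 9 bp
  198→204: 6 bp
  204→2 (wrap): 219-204+2 = 17 bp

[5,6,6,6,6,8,8,9,10,10,11,11,12,13,17,18,20,20,23]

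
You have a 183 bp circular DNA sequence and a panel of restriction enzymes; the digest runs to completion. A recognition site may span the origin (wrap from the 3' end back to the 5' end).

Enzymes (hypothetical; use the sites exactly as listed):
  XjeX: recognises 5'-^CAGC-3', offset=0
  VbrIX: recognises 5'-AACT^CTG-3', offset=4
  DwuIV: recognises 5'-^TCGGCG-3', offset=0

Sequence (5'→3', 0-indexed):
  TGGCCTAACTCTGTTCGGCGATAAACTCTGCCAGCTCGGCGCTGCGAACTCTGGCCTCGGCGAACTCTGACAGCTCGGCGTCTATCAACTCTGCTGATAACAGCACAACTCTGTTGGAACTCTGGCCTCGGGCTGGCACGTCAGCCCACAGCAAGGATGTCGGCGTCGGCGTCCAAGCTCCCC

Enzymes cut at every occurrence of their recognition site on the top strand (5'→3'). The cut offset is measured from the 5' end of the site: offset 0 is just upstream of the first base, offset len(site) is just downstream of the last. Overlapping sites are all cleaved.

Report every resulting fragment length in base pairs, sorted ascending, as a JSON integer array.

Site scan:
  XjeX CAGC/0: at [31, 70, 100, 141, 148] ⇒ [31, 70, 100, 141, 148]
  VbrIX AACTCTG/4: at [6, 23, 46, 62, 86, 106, 117] ⇒ [10, 27, 50, 66, 90, 110, 121]
  DwuIV TCGGCG/0: at [14, 35, 56, 74, 159, 165] ⇒ [14, 35, 56, 74, 159, 165]

All cut coordinates (distinct, sorted): [10, 14, 27, 31, 35, 50, 56, 66, 70, 74, 90, 100, 110, 121, 141, 148, 159, 165]

Fragment lengths:
  10→14: 4 bp
  14→27: 13 bp
  27→31: 4 bp
  31→35: 4 bp
  35→50: 15 bp
  50→56: 6 bp
  56→66: 10 bp
  66→70: 4 bp
  70→74: 4 bp
  74→90: 16 bp
  90→100: 10 bp
  100→110: 10 bp
  110→121: 11 bp
  121→141: 20 bp
  141→148: 7 bp
  148→159: 11 bp
  159→165: 6 bp
  165→10 (wrap): 183-165+10 = 28 bp

[4,4,4,4,4,6,6,7,10,10,10,11,11,13,15,16,20,28]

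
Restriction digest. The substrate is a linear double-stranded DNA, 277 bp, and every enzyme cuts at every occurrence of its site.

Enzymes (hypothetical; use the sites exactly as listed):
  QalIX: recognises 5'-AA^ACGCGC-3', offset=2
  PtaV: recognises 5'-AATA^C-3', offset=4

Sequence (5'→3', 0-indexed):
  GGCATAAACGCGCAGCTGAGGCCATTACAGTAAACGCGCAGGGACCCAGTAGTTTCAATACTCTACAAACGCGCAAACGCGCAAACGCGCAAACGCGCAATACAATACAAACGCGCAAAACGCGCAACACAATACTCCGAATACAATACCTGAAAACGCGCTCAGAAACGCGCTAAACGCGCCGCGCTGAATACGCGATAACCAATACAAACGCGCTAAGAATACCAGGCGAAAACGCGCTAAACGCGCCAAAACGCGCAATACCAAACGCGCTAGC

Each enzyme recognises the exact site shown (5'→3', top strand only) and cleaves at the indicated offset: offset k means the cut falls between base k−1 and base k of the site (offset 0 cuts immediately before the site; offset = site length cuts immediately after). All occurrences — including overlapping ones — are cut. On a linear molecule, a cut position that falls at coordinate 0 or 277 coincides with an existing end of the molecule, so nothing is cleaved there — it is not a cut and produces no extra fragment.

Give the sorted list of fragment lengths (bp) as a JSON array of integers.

[3,3,4,5,5,7,7,8,8,8,8,9,9,9,9,10,10,10,10,10,12,14,14,15,17,26,27]

Scan for sites:
  QalIX (AAACGCGC, off=2): starts [5, 31, 66, 74, 82, 90, 108, 117, 153, 165, 174, 208, 232, 241, 251, 265] → cuts [7, 33, 68, 76, 84, 92, 110, 119, 155, 167, 176, 210, 234, 243, 253, 267]
  PtaV (AATAC, off=4): starts [56, 98, 103, 130, 139, 144, 189, 203, 220, 259] → cuts [60, 102, 107, 134, 143, 148, 193, 207, 224, 263]

All cut coordinates (distinct, sorted): [7, 33, 60, 68, 76, 84, 92, 102, 107, 110, 119, 134, 143, 148, 155, 167, 176, 193, 207, 210, 224, 234, 243, 253, 263, 267]

Fragment lengths:
  [0,7): 7 bp
  [7,33): 26 bp
  [33,60): 27 bp
  [60,68): 8 bp
  [68,76): 8 bp
  [76,84): 8 bp
  [84,92): 8 bp
  [92,102): 10 bp
  [102,107): 5 bp
  [107,110): 3 bp
  [110,119): 9 bp
  [119,134): 15 bp
  [134,143): 9 bp
  [143,148): 5 bp
  [148,155): 7 bp
  [155,167): 12 bp
  [167,176): 9 bp
  [176,193): 17 bp
  [193,207): 14 bp
  [207,210): 3 bp
  [210,224): 14 bp
  [224,234): 10 bp
  [234,243): 9 bp
  [243,253): 10 bp
  [253,263): 10 bp
  [263,267): 4 bp
  [267,277): 10 bp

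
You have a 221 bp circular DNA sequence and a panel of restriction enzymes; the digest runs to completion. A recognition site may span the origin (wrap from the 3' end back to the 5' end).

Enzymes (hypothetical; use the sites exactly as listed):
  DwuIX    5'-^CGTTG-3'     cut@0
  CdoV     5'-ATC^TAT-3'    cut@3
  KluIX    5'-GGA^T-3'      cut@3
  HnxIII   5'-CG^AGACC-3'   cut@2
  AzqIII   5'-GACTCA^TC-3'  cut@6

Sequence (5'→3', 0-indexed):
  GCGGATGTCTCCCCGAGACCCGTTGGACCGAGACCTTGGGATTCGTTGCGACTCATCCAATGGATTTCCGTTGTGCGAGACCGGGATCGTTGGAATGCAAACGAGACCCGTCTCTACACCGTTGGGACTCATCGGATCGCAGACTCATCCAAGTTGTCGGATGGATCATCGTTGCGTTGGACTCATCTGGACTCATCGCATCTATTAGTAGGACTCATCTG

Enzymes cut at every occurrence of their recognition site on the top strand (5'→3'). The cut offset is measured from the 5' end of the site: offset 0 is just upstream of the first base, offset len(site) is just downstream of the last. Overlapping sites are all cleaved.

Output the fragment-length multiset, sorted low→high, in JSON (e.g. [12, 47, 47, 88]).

[1,2,4,4,4,5,5,5,7,9,9,9,9,10,10,10,11,11,11,12,12,14,15,16,16]

Per-enzyme occurrences:
  DwuIX (CGTTG, off=0): starts [20, 43, 68, 87, 119, 169, 174] → cuts [20, 43, 68, 87, 119, 169, 174]
  CdoV (ATCTAT, off=3): starts [199] → cuts [202]
  KluIX (GGAT, off=3): starts [2, 38, 61, 83, 133, 158, 162] → cuts [5, 41, 64, 86, 136, 161, 165]
  HnxIII (CGAGACC, off=2): starts [13, 28, 75, 101] → cuts [15, 30, 77, 103]
  AzqIII (GACTCATC, off=6): starts [49, 125, 141, 179, 189, 211] → cuts [55, 131, 147, 185, 195, 217]

Pooled cuts: [5, 15, 20, 30, 41, 43, 55, 64, 68, 77, 86, 87, 103, 119, 131, 136, 147, 161, 165, 169, 174, 185, 195, 202, 217]

Fragments:
  5→15: 10 bp
  15→20: 5 bp
  20→30: 10 bp
  30→41: 11 bp
  41→43: 2 bp
  43→55: 12 bp
  55→64: 9 bp
  64→68: 4 bp
  68→77: 9 bp
  77→86: 9 bp
  86→87: 1 bp
  87→103: 16 bp
  103→119: 16 bp
  119→131: 12 bp
  131→136: 5 bp
  136→147: 11 bp
  147→161: 14 bp
  161→165: 4 bp
  165→169: 4 bp
  169→174: 5 bp
  174→185: 11 bp
  185→195: 10 bp
  195→202: 7 bp
  202→217: 15 bp
  217→5 (wrap): 221-217+5 = 9 bp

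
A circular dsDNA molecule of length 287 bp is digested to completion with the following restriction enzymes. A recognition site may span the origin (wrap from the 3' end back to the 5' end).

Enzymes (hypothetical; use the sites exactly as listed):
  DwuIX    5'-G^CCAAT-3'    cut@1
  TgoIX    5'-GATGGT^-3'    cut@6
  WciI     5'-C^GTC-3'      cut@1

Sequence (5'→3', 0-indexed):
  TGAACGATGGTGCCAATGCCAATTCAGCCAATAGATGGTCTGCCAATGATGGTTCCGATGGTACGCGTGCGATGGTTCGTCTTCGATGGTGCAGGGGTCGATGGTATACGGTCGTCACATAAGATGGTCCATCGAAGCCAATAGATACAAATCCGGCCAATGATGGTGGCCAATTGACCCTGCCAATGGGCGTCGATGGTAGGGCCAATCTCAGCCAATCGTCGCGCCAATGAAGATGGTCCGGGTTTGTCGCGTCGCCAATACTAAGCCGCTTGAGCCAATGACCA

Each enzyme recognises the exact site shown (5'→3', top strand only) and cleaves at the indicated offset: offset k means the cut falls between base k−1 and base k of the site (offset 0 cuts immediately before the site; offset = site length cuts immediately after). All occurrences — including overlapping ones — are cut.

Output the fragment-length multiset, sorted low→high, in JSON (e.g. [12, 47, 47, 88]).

[1,2,2,3,4,4,6,6,6,8,9,9,9,9,9,10,11,11,12,12,13,13,14,14,15,15,19,20,21]

Per-enzyme occurrences:
  DwuIX GCCAAT/1: at [11, 17, 26, 41, 136, 155, 168, 181, 203, 213, 225, 256, 276] ⇒ [12, 18, 27, 42, 137, 156, 169, 182, 204, 214, 226, 257, 277]
  TgoIX GATGGT/6: at [5, 33, 47, 56, 70, 84, 99, 122, 161, 194, 234] ⇒ [11, 39, 53, 62, 76, 90, 105, 128, 167, 200, 240]
  WciI CGTC/1: at [77, 112, 190, 219, 252] ⇒ [78, 113, 191, 220, 253]

Pooled cuts: [11, 12, 18, 27, 39, 42, 53, 62, 76, 78, 90, 105, 113, 128, 137, 156, 167, 169, 182, 191, 200, 204, 214, 220, 226, 240, 253, 257, 277]

Fragments:
  11→12: 1 bp
  12→18: 6 bp
  18→27: 9 bp
  27→39: 12 bp
  39→42: 3 bp
  42→53: 11 bp
  53→62: 9 bp
  62→76: 14 bp
  76→78: 2 bp
  78→90: 12 bp
  90→105: 15 bp
  105→113: 8 bp
  113→128: 15 bp
  128→137: 9 bp
  137→156: 19 bp
  156→167: 11 bp
  167→169: 2 bp
  169→182: 13 bp
  182→191: 9 bp
  191→200: 9 bp
  200→204: 4 bp
  204→214: 10 bp
  214→220: 6 bp
  220→226: 6 bp
  226→240: 14 bp
  240→253: 13 bp
  253→257: 4 bp
  257→277: 20 bp
  277→11 (wrap): 287-277+11 = 21 bp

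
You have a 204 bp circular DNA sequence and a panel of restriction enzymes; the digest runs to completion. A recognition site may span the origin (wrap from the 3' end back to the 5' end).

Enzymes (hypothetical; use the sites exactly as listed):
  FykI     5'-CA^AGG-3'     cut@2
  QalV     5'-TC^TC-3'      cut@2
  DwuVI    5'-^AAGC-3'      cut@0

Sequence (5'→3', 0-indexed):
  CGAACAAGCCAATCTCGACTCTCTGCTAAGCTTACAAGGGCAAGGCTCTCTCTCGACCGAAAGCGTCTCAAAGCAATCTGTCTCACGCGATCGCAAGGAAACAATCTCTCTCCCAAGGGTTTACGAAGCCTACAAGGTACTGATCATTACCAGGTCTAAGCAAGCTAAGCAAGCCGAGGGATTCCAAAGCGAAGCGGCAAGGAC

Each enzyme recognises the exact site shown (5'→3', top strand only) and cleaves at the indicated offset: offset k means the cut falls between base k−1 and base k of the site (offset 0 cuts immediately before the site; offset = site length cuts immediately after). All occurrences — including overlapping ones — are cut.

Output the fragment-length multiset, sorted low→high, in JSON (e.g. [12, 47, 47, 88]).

[2,2,2,2,3,4,4,5,5,5,6,6,6,7,7,8,8,9,9,9,10,10,11,12,13,16,23]

Per-enzyme occurrences:
  FykI (CAAGG, off=2): starts [34, 40, 93, 113, 132, 197] → cuts [36, 42, 95, 115, 134, 199]
  QalV (TCTC, off=2): starts [12, 19, 46, 48, 50, 65, 80, 104, 106, 108] → cuts [14, 21, 48, 50, 52, 67, 82, 106, 108, 110]
  DwuVI (AAGC, off=0): starts [5, 27, 60, 70, 125, 157, 161, 166, 170, 186, 191] → cuts [5, 27, 60, 70, 125, 157, 161, 166, 170, 186, 191]

Pooled cuts: [5, 14, 21, 27, 36, 42, 48, 50, 52, 60, 67, 70, 82, 95, 106, 108, 110, 115, 125, 134, 157, 161, 166, 170, 186, 191, 199]

Fragment lengths:
  5→14: 9 bp
  14→21: 7 bp
  21→27: 6 bp
  27→36: 9 bp
  36→42: 6 bp
  42→48: 6 bp
  48→50: 2 bp
  50→52: 2 bp
  52→60: 8 bp
  60→67: 7 bp
  67→70: 3 bp
  70→82: 12 bp
  82→95: 13 bp
  95→106: 11 bp
  106→108: 2 bp
  108→110: 2 bp
  110→115: 5 bp
  115→125: 10 bp
  125→134: 9 bp
  134→157: 23 bp
  157→161: 4 bp
  161→166: 5 bp
  166→170: 4 bp
  170→186: 16 bp
  186→191: 5 bp
  191→199: 8 bp
  199→5 (wrap): 204-199+5 = 10 bp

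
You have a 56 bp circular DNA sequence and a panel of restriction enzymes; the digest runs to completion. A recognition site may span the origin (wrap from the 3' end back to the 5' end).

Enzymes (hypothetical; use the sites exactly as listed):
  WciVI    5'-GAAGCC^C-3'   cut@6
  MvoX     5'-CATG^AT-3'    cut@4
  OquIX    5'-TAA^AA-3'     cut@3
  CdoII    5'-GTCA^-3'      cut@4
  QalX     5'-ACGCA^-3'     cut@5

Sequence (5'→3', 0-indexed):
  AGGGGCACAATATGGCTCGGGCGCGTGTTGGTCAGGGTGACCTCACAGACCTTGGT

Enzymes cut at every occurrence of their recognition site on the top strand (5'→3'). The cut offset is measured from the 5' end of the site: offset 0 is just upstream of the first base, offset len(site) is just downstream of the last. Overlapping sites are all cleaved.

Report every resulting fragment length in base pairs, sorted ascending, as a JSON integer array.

Scan for sites:
  WciVI (GAAGCCC, off=6): no sites
  MvoX (CATGAT, off=4): no sites
  OquIX (TAAAA, off=3): no sites
  CdoII GTCA/4: at [30] ⇒ [34]
  QalX (ACGCA, off=5): no sites

All cut coordinates (distinct, sorted): [34]

Fragment lengths:
  34→34 (wrap): 56-34+34 = 56 bp

[56]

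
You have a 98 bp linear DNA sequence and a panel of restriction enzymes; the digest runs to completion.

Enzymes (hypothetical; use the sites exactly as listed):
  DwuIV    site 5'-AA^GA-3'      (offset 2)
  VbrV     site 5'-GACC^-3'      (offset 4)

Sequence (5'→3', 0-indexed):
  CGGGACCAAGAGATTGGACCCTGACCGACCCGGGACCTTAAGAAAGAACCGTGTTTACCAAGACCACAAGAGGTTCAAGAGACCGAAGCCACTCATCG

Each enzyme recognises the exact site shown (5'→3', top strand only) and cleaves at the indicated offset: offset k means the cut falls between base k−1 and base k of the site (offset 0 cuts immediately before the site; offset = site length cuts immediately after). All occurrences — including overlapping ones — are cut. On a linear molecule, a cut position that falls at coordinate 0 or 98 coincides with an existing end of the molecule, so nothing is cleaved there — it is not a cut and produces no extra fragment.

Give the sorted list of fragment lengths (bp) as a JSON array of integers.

[2,4,4,4,4,4,6,6,7,7,9,11,14,16]

Site scan:
  DwuIV AAGA/2: at [7, 39, 43, 59, 67, 76] ⇒ [9, 41, 45, 61, 69, 78]
  VbrV GACC/4: at [3, 16, 22, 26, 33, 61, 80] ⇒ [7, 20, 26, 30, 37, 65, 84]

All cut coordinates (distinct, sorted): [7, 9, 20, 26, 30, 37, 41, 45, 61, 65, 69, 78, 84]

Fragments:
  [0,7): 7 bp
  [7,9): 2 bp
  [9,20): 11 bp
  [20,26): 6 bp
  [26,30): 4 bp
  [30,37): 7 bp
  [37,41): 4 bp
  [41,45): 4 bp
  [45,61): 16 bp
  [61,65): 4 bp
  [65,69): 4 bp
  [69,78): 9 bp
  [78,84): 6 bp
  [84,98): 14 bp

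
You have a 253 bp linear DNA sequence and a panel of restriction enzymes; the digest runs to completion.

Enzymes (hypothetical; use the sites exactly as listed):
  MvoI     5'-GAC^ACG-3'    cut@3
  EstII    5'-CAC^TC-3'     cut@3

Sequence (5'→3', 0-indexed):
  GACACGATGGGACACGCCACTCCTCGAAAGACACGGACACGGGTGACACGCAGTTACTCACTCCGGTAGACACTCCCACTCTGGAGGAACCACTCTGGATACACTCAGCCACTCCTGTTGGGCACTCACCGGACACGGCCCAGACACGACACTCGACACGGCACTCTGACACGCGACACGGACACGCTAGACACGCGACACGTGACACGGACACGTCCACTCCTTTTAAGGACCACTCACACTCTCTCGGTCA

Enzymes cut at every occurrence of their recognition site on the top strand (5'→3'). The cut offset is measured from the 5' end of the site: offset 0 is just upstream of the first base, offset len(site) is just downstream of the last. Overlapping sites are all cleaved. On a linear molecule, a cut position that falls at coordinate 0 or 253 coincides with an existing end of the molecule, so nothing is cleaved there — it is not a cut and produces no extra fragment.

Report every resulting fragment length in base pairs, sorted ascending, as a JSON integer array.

Site scan:
  MvoI (GACACG, off=3): starts [0, 10, 29, 35, 44, 131, 142, 154, 167, 174, 180, 189, 196, 203, 209] → cuts [3, 13, 32, 38, 47, 134, 145, 157, 170, 177, 183, 192, 199, 206, 212]
  EstII (CACTC, off=3): starts [17, 58, 70, 76, 90, 101, 109, 122, 149, 161, 217, 233, 239] → cuts [20, 61, 73, 79, 93, 104, 112, 125, 152, 164, 220, 236, 242]

All cut coordinates (distinct, sorted): [3, 13, 20, 32, 38, 47, 61, 73, 79, 93, 104, 112, 125, 134, 145, 152, 157, 164, 170, 177, 183, 192, 199, 206, 212, 220, 236, 242]

Fragment lengths:
  [0,3): 3 bp
  [3,13): 10 bp
  [13,20): 7 bp
  [20,32): 12 bp
  [32,38): 6 bp
  [38,47): 9 bp
  [47,61): 14 bp
  [61,73): 12 bp
  [73,79): 6 bp
  [79,93): 14 bp
  [93,104): 11 bp
  [104,112): 8 bp
  [112,125): 13 bp
  [125,134): 9 bp
  [134,145): 11 bp
  [145,152): 7 bp
  [152,157): 5 bp
  [157,164): 7 bp
  [164,170): 6 bp
  [170,177): 7 bp
  [177,183): 6 bp
  [183,192): 9 bp
  [192,199): 7 bp
  [199,206): 7 bp
  [206,212): 6 bp
  [212,220): 8 bp
  [220,236): 16 bp
  [236,242): 6 bp
  [242,253): 11 bp

[3,5,6,6,6,6,6,6,7,7,7,7,7,7,8,8,9,9,9,10,11,11,11,12,12,13,14,14,16]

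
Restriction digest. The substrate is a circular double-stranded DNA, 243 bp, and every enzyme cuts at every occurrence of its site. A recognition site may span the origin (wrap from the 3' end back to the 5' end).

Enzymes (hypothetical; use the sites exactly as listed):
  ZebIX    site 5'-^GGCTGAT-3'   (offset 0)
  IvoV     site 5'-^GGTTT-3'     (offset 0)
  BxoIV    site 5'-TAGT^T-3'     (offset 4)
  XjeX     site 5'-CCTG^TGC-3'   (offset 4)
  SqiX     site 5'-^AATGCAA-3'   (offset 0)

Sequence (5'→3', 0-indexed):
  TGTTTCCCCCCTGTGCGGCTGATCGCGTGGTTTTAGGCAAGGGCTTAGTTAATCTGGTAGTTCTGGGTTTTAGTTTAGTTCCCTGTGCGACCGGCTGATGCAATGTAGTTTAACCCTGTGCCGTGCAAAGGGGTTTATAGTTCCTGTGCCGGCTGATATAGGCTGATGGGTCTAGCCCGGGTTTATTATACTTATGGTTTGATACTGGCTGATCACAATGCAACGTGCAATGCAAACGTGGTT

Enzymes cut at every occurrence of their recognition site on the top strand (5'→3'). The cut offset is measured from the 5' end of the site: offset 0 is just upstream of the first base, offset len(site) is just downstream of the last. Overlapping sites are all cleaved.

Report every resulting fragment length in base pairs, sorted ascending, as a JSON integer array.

Per-enzyme occurrences:
  ZebIX GGCTGAT/0: at [16, 92, 150, 160, 206] ⇒ [16, 92, 150, 160, 206]
  IvoV GGTTT/0: at [28, 65, 131, 179, 195, 239] ⇒ [28, 65, 131, 179, 195, 239]
  BxoIV TAGTT/4: at [45, 57, 70, 75, 105, 137] ⇒ [49, 61, 74, 79, 109, 141]
  XjeX CCTGTGC/4: at [9, 81, 114, 142] ⇒ [13, 85, 118, 146]
  SqiX AATGCAA/0: at [216, 228] ⇒ [216, 228]

All cut coordinates (distinct, sorted): [13, 16, 28, 49, 61, 65, 74, 79, 85, 92, 109, 118, 131, 141, 146, 150, 160, 179, 195, 206, 216, 228, 239]

Fragment lengths:
  13→16: 3 bp
  16→28: 12 bp
  28→49: 21 bp
  49→61: 12 bp
  61→65: 4 bp
  65→74: 9 bp
  74→79: 5 bp
  79→85: 6 bp
  85→92: 7 bp
  92→109: 17 bp
  109→118: 9 bp
  118→131: 13 bp
  131→141: 10 bp
  141→146: 5 bp
  146→150: 4 bp
  150→160: 10 bp
  160→179: 19 bp
  179→195: 16 bp
  195→206: 11 bp
  206→216: 10 bp
  216→228: 12 bp
  228→239: 11 bp
  239→13 (wrap): 243-239+13 = 17 bp

[3,4,4,5,5,6,7,9,9,10,10,10,11,11,12,12,12,13,16,17,17,19,21]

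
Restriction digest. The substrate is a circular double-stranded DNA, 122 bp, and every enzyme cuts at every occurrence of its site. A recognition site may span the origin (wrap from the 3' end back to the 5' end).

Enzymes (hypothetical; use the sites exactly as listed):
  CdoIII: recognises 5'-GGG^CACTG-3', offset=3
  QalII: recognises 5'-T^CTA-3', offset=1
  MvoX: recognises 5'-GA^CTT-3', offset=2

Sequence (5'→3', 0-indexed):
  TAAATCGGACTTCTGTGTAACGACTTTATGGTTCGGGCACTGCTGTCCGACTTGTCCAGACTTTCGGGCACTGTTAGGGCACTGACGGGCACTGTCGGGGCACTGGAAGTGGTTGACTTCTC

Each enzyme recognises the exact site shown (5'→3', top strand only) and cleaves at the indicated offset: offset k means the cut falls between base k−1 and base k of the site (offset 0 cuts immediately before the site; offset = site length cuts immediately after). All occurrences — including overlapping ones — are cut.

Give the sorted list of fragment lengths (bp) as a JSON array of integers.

Scan for sites:
  CdoIII (GGGCACTG, off=3): starts [34, 65, 76, 86, 97] → cuts [37, 68, 79, 89, 100]
  QalII (TCTA, off=1): starts [120] → cuts [121]
  MvoX (GACTT, off=2): starts [7, 21, 48, 58, 114] → cuts [9, 23, 50, 60, 116]

All cut coordinates (distinct, sorted): [9, 23, 37, 50, 60, 68, 79, 89, 100, 116, 121]

Fragments:
  9→23: 14 bp
  23→37: 14 bp
  37→50: 13 bp
  50→60: 10 bp
  60→68: 8 bp
  68→79: 11 bp
  79→89: 10 bp
  89→100: 11 bp
  100→116: 16 bp
  116→121: 5 bp
  121→9 (wrap): 122-121+9 = 10 bp

[5,8,10,10,10,11,11,13,14,14,16]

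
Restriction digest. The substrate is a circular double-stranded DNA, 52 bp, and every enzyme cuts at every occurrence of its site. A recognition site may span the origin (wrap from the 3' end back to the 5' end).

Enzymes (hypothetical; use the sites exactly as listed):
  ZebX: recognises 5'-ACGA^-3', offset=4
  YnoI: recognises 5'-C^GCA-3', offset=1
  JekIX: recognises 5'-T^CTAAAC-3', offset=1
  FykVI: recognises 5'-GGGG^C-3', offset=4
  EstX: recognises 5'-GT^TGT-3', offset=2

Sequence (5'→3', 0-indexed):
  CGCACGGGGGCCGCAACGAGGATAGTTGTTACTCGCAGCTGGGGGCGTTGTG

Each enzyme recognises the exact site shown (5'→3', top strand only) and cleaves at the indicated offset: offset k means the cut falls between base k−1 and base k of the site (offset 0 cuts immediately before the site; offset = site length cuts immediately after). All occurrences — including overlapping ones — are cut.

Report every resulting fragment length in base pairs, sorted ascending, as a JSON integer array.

Site scan:
  ZebX (ACGA, off=4): starts [15] → cuts [19]
  YnoI (CGCA, off=1): starts [0, 11, 33] → cuts [1, 12, 34]
  JekIX (TCTAAAC, off=1): no sites
  FykVI (GGGGC, off=4): starts [6, 41] → cuts [10, 45]
  EstX (GTTGT, off=2): starts [24, 46] → cuts [26, 48]

Pooled cuts: [1, 10, 12, 19, 26, 34, 45, 48]

Fragments:
  1→10: 9 bp
  10→12: 2 bp
  12→19: 7 bp
  19→26: 7 bp
  26→34: 8 bp
  34→45: 11 bp
  45→48: 3 bp
  48→1 (wrap): 52-48+1 = 5 bp

[2,3,5,7,7,8,9,11]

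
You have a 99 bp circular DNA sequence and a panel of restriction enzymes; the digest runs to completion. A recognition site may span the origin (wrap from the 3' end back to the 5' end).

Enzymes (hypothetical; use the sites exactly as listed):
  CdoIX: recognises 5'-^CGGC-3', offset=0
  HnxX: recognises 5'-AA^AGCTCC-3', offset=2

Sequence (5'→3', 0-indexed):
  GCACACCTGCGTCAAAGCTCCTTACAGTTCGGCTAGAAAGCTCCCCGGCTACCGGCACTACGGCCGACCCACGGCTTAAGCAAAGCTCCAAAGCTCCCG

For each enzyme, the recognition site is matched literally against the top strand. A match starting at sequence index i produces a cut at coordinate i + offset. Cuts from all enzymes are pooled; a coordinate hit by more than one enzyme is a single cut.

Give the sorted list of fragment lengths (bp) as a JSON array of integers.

Scan for sites:
  CdoIX CGGC/0: at [29, 45, 52, 60, 71, 97] ⇒ [29, 45, 52, 60, 71, 97]
  HnxX AAAGCTCC/2: at [13, 36, 81, 89] ⇒ [15, 38, 83, 91]

Pooled cuts: [15, 29, 38, 45, 52, 60, 71, 83, 91, 97]

Fragment lengths:
  15→29: 14 bp
  29→38: 9 bp
  38→45: 7 bp
  45→52: 7 bp
  52→60: 8 bp
  60→71: 11 bp
  71→83: 12 bp
  83→91: 8 bp
  91→97: 6 bp
  97→15 (wrap): 99-97+15 = 17 bp

[6,7,7,8,8,9,11,12,14,17]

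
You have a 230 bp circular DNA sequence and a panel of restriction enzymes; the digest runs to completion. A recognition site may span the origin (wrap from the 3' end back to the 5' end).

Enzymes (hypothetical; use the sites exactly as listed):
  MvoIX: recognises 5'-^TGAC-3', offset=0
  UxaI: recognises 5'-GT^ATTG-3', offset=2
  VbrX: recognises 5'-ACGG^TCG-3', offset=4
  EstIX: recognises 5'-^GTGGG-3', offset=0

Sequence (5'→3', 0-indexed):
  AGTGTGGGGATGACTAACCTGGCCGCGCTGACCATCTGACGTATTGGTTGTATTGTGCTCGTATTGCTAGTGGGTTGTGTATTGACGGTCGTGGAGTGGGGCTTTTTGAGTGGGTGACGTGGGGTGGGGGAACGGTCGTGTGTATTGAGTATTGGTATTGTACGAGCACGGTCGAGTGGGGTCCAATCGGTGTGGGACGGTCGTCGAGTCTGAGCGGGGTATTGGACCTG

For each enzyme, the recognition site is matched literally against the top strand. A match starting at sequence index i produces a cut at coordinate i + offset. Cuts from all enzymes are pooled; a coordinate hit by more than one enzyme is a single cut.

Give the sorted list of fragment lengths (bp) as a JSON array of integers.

[2,4,4,5,5,6,6,6,7,7,7,7,8,8,9,9,11,11,12,13,14,15,16,18,20]

Per-enzyme occurrences:
  MvoIX (TGAC, off=0): starts [10, 28, 36, 82, 114] → cuts [10, 28, 36, 82, 114]
  UxaI (GTATTG, off=2): starts [40, 49, 60, 78, 141, 148, 154, 218] → cuts [42, 51, 62, 80, 143, 150, 156, 220]
  VbrX (ACGGTCG, off=4): starts [84, 131, 167, 196] → cuts [88, 135, 171, 200]
  EstIX (GTGGG, off=0): starts [3, 69, 95, 109, 118, 123, 175, 191] → cuts [3, 69, 95, 109, 118, 123, 175, 191]

All cut coordinates (distinct, sorted): [3, 10, 28, 36, 42, 51, 62, 69, 80, 82, 88, 95, 109, 114, 118, 123, 135, 143, 150, 156, 171, 175, 191, 200, 220]

Fragments:
  3→10: 7 bp
  10→28: 18 bp
  28→36: 8 bp
  36→42: 6 bp
  42→51: 9 bp
  51→62: 11 bp
  62→69: 7 bp
  69→80: 11 bp
  80→82: 2 bp
  82→88: 6 bp
  88→95: 7 bp
  95→109: 14 bp
  109→114: 5 bp
  114→118: 4 bp
  118→123: 5 bp
  123→135: 12 bp
  135→143: 8 bp
  143→150: 7 bp
  150→156: 6 bp
  156→171: 15 bp
  171→175: 4 bp
  175→191: 16 bp
  191→200: 9 bp
  200→220: 20 bp
  220→3 (wrap): 230-220+3 = 13 bp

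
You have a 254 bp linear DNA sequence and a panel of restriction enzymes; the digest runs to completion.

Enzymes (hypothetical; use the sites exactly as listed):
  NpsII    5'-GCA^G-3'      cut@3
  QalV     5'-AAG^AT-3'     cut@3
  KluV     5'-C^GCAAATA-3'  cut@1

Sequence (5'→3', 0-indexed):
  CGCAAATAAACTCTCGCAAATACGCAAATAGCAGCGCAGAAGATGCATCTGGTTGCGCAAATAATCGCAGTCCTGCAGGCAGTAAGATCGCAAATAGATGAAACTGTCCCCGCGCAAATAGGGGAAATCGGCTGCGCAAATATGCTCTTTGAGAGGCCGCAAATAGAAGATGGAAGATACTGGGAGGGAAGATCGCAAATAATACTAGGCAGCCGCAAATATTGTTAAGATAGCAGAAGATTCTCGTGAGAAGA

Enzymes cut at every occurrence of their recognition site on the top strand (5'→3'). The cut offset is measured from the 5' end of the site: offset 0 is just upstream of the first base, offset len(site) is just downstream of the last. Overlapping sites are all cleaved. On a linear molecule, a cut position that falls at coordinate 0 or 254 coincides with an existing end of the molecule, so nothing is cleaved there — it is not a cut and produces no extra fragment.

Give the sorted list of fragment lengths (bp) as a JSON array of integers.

[1,3,3,3,4,4,4,5,5,6,7,8,8,10,11,13,14,14,15,15,15,17,22,23,24]

Scan for sites:
  NpsII GCAG/3: at [30, 35, 66, 74, 78, 208, 232] ⇒ [33, 38, 69, 77, 81, 211, 235]
  QalV AAGAT/3: at [39, 83, 166, 173, 188, 226, 236] ⇒ [42, 86, 169, 176, 191, 229, 239]
  KluV CGCAAATA/1: at [0, 14, 22, 55, 88, 112, 134, 157, 193, 213] ⇒ [1, 15, 23, 56, 89, 113, 135, 158, 194, 214]

Pooled cuts: [1, 15, 23, 33, 38, 42, 56, 69, 77, 81, 86, 89, 113, 135, 158, 169, 176, 191, 194, 211, 214, 229, 235, 239]

Fragments:
  [0,1): 1 bp
  [1,15): 14 bp
  [15,23): 8 bp
  [23,33): 10 bp
  [33,38): 5 bp
  [38,42): 4 bp
  [42,56): 14 bp
  [56,69): 13 bp
  [69,77): 8 bp
  [77,81): 4 bp
  [81,86): 5 bp
  [86,89): 3 bp
  [89,113): 24 bp
  [113,135): 22 bp
  [135,158): 23 bp
  [158,169): 11 bp
  [169,176): 7 bp
  [176,191): 15 bp
  [191,194): 3 bp
  [194,211): 17 bp
  [211,214): 3 bp
  [214,229): 15 bp
  [229,235): 6 bp
  [235,239): 4 bp
  [239,254): 15 bp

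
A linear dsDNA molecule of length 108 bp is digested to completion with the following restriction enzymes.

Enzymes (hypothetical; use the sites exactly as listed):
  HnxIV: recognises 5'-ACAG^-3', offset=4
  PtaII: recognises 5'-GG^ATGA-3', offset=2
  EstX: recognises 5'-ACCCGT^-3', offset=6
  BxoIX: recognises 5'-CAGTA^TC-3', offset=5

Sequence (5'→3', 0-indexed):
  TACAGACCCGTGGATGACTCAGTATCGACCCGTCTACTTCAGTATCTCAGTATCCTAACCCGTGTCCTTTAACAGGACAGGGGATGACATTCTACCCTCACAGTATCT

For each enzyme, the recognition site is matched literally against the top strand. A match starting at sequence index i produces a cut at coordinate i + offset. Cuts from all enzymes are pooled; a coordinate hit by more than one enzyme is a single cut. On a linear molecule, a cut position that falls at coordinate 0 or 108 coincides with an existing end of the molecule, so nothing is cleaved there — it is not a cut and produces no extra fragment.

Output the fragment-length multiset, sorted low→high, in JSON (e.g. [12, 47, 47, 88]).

Scan for sites:
  HnxIV ACAG/4: at [1, 71, 76, 99] ⇒ [5, 75, 80, 103]
  PtaII GGATGA/2: at [11, 81] ⇒ [13, 83]
  EstX ACCCGT/6: at [5, 27, 57] ⇒ [11, 33, 63]
  BxoIX CAGTATC/5: at [19, 39, 47, 100] ⇒ [24, 44, 52, 105]

Pooled cuts: [5, 11, 13, 24, 33, 44, 52, 63, 75, 80, 83, 103, 105]

Fragment lengths:
  [0,5): 5 bp
  [5,11): 6 bp
  [11,13): 2 bp
  [13,24): 11 bp
  [24,33): 9 bp
  [33,44): 11 bp
  [44,52): 8 bp
  [52,63): 11 bp
  [63,75): 12 bp
  [75,80): 5 bp
  [80,83): 3 bp
  [83,103): 20 bp
  [103,105): 2 bp
  [105,108): 3 bp

[2,2,3,3,5,5,6,8,9,11,11,11,12,20]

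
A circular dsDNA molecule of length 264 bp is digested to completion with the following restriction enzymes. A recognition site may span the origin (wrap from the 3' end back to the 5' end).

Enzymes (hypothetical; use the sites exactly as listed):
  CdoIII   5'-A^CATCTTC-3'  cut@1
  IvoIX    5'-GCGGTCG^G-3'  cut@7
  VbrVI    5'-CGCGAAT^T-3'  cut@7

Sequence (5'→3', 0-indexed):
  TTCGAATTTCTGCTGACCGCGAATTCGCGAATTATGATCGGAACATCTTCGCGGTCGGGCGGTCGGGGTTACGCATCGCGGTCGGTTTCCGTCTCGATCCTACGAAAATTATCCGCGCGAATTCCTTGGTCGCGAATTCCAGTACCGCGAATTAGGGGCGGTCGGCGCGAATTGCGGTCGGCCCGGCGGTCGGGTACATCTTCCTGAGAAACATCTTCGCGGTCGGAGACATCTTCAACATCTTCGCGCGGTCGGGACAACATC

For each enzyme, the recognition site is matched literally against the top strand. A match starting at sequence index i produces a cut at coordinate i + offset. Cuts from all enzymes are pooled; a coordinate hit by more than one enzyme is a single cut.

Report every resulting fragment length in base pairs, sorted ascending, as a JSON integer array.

Site scan:
  CdoIII (ACATCTTC, off=1): starts [42, 195, 210, 228, 237, 259] → cuts [43, 196, 211, 229, 238, 260]
  IvoIX (GCGGTCGG, off=7): starts [50, 58, 77, 157, 173, 185, 218, 247] → cuts [57, 65, 84, 164, 180, 192, 225, 254]
  VbrVI (CGCGAATT, off=7): starts [17, 25, 115, 130, 145, 165] → cuts [24, 32, 122, 137, 152, 172]

All cut coordinates (distinct, sorted): [24, 32, 43, 57, 65, 84, 122, 137, 152, 164, 172, 180, 192, 196, 211, 225, 229, 238, 254, 260]

Fragments:
  24→32: 8 bp
  32→43: 11 bp
  43→57: 14 bp
  57→65: 8 bp
  65→84: 19 bp
  84→122: 38 bp
  122→137: 15 bp
  137→152: 15 bp
  152→164: 12 bp
  164→172: 8 bp
  172→180: 8 bp
  180→192: 12 bp
  192→196: 4 bp
  196→211: 15 bp
  211→225: 14 bp
  225→229: 4 bp
  229→238: 9 bp
  238→254: 16 bp
  254→260: 6 bp
  260→24 (wrap): 264-260+24 = 28 bp

[4,4,6,8,8,8,8,9,11,12,12,14,14,15,15,15,16,19,28,38]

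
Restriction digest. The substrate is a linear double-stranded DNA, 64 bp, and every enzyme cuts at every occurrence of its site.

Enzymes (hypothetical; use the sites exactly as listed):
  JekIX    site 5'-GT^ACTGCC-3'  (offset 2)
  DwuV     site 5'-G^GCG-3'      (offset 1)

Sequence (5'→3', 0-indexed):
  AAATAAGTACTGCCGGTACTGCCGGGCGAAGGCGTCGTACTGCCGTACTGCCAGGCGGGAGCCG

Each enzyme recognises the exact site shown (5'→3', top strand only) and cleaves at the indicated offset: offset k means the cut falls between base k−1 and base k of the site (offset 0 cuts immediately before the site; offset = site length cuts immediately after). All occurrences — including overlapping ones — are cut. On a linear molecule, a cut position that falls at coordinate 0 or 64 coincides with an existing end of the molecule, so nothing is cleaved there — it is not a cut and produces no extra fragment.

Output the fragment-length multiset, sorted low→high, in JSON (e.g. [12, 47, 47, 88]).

[6,7,8,8,8,8,9,10]

Site scan:
  JekIX (GTACTGCC, off=2): starts [6, 15, 36, 44] → cuts [8, 17, 38, 46]
  DwuV (GGCG, off=1): starts [24, 30, 53] → cuts [25, 31, 54]

All cut coordinates (distinct, sorted): [8, 17, 25, 31, 38, 46, 54]

Fragment lengths:
  [0,8): 8 bp
  [8,17): 9 bp
  [17,25): 8 bp
  [25,31): 6 bp
  [31,38): 7 bp
  [38,46): 8 bp
  [46,54): 8 bp
  [54,64): 10 bp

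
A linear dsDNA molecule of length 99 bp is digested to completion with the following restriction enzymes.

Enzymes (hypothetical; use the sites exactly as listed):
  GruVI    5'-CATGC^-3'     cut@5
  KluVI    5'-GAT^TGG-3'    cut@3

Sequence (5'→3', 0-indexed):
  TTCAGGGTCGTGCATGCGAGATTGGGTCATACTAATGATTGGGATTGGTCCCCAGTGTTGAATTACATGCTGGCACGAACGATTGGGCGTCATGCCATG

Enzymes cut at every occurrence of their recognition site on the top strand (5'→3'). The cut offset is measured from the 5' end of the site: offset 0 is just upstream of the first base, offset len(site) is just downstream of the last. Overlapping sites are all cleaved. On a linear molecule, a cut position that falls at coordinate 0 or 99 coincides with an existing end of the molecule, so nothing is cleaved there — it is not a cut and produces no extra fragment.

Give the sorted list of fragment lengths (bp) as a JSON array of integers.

[4,5,6,12,13,17,17,25]

Per-enzyme occurrences:
  GruVI (CATGC, off=5): starts [12, 65, 90] → cuts [17, 70, 95]
  KluVI (GATTGG, off=3): starts [19, 36, 42, 80] → cuts [22, 39, 45, 83]

All cut coordinates (distinct, sorted): [17, 22, 39, 45, 70, 83, 95]

Fragment lengths:
  [0,17): 17 bp
  [17,22): 5 bp
  [22,39): 17 bp
  [39,45): 6 bp
  [45,70): 25 bp
  [70,83): 13 bp
  [83,95): 12 bp
  [95,99): 4 bp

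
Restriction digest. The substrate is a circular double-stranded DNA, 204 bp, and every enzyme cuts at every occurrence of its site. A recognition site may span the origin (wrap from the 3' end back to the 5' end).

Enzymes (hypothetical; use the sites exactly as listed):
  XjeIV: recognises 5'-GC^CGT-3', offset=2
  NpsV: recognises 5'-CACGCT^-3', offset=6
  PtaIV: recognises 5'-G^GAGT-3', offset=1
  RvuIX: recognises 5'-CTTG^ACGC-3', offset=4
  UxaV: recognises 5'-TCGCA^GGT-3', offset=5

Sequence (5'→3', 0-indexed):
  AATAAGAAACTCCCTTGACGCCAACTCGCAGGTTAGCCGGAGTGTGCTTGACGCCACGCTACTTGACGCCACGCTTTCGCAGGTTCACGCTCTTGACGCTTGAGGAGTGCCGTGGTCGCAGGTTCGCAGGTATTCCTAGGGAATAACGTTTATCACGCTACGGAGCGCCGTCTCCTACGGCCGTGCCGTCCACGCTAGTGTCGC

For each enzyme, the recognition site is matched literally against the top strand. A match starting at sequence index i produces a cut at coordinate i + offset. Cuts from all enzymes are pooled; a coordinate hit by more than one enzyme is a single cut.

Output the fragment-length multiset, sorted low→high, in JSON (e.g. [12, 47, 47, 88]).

[4,5,5,6,6,8,9,9,9,10,10,10,10,10,11,13,13,25,31]

Site scan:
  XjeIV (GCCGT, off=2): starts [108, 166, 179, 184] → cuts [110, 168, 181, 186]
  NpsV (CACGCT, off=6): starts [54, 69, 85, 153, 190] → cuts [60, 75, 91, 159, 196]
  PtaIV (GGAGT, off=1): starts [38, 103] → cuts [39, 104]
  RvuIX (CTTGACGC, off=4): starts [13, 46, 61, 91] → cuts [17, 50, 65, 95]
  UxaV (TCGCAGGT, off=5): starts [25, 76, 115, 123] → cuts [30, 81, 120, 128]

All cut coordinates (distinct, sorted): [17, 30, 39, 50, 60, 65, 75, 81, 91, 95, 104, 110, 120, 128, 159, 168, 181, 186, 196]

Fragments:
  17→30: 13 bp
  30→39: 9 bp
  39→50: 11 bp
  50→60: 10 bp
  60→65: 5 bp
  65→75: 10 bp
  75→81: 6 bp
  81→91: 10 bp
  91→95: 4 bp
  95→104: 9 bp
  104→110: 6 bp
  110→120: 10 bp
  120→128: 8 bp
  128→159: 31 bp
  159→168: 9 bp
  168→181: 13 bp
  181→186: 5 bp
  186→196: 10 bp
  196→17 (wrap): 204-196+17 = 25 bp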